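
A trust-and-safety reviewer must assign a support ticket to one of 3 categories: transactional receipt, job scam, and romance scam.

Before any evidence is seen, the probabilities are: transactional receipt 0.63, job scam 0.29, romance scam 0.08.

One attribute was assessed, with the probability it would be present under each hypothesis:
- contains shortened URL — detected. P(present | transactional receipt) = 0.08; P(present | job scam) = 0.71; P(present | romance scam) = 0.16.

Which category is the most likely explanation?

For each hypothesis, the unnormalized posterior weight is prior × likelihood:
  transactional receipt: 0.63 × 0.08 = 0.0504
  job scam: 0.29 × 0.71 = 0.2059
  romance scam: 0.08 × 0.16 = 0.0128
Marginal likelihood of the evidence = 0.2691.
P(transactional receipt | evidence) ≈ 0.0504 / 0.2691 ≈ 0.187
P(job scam | evidence) ≈ 0.2059 / 0.2691 ≈ 0.765
P(romance scam | evidence) ≈ 0.0128 / 0.2691 ≈ 0.048
The largest is 0.765, so job scam is most probable.

job scam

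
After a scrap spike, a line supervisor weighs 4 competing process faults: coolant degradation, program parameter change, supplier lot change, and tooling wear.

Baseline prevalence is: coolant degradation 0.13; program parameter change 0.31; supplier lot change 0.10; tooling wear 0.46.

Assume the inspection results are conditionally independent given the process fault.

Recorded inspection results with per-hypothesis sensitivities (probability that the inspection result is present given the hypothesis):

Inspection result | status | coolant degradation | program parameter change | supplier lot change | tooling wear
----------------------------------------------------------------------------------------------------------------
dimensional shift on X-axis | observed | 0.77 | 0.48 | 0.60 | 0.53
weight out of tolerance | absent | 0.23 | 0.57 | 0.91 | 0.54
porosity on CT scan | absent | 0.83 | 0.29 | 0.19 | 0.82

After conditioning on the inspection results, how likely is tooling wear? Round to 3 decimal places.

For each hypothesis, the unnormalized posterior weight is prior × product of the inspection result likelihoods (using 1 − P(present | H) for each absent inspection result):
  coolant degradation: 0.13 × 0.77 × (1 − 0.23) × (1 − 0.83) = 0.013103
  program parameter change: 0.31 × 0.48 × (1 − 0.57) × (1 − 0.29) = 0.045429
  supplier lot change: 0.10 × 0.60 × (1 − 0.91) × (1 − 0.19) = 0.004374
  tooling wear: 0.46 × 0.53 × (1 − 0.54) × (1 − 0.82) = 0.020187
Marginal likelihood of the evidence = 0.083092.
P(tooling wear | evidence) = 0.020187 / 0.083092 ≈ 0.243.

0.243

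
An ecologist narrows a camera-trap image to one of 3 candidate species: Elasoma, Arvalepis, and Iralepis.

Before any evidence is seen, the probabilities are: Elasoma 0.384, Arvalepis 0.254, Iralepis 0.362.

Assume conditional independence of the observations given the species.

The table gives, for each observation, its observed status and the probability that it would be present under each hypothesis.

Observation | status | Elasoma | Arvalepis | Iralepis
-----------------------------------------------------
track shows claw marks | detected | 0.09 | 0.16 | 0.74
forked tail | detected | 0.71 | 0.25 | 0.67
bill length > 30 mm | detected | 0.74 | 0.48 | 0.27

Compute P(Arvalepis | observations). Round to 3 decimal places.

0.068

For each hypothesis, the unnormalized posterior weight is prior × product of the observation likelihoods:
  Elasoma: 0.384 × 0.09 × 0.71 × 0.74 = 0.018158
  Arvalepis: 0.254 × 0.16 × 0.25 × 0.48 = 0.0048768
  Iralepis: 0.362 × 0.74 × 0.67 × 0.27 = 0.048459
Marginal likelihood of the evidence = 0.071494.
P(Arvalepis | evidence) = 0.0048768 / 0.071494 ≈ 0.068.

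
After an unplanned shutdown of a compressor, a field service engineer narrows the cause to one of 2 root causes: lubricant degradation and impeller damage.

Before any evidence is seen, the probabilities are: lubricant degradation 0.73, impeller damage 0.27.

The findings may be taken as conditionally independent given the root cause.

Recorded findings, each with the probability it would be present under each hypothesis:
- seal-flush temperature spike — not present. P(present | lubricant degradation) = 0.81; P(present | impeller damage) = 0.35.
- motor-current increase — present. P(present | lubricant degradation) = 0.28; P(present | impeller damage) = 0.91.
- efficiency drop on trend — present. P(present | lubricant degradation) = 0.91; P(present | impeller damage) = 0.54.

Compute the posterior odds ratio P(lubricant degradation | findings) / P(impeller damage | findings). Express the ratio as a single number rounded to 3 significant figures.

0.410

Posterior odds equal prior odds times the likelihood ratio; only the two competing hypotheses matter (using 1 − P(present | H) for each absent finding).
  lubricant degradation: 0.73 × (1 − 0.81) × 0.28 × 0.91 = 0.035341
  impeller damage: 0.27 × (1 − 0.35) × 0.91 × 0.54 = 0.086241
Odds(lubricant degradation : impeller damage) = 0.035341 / 0.086241 ≈ 0.410.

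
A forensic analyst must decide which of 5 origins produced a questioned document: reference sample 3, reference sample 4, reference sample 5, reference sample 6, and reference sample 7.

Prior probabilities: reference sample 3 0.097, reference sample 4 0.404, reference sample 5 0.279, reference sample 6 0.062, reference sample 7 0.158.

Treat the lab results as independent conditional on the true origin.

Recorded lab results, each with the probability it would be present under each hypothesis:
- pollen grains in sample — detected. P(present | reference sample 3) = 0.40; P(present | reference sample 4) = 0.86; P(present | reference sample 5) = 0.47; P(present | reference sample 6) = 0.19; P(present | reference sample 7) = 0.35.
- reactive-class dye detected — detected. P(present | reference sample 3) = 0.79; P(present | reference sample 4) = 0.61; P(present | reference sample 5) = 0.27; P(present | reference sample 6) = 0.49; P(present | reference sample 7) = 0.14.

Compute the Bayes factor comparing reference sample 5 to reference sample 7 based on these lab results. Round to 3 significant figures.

2.59

The Bayes factor is the ratio of the joint likelihoods of the lab result pattern under the two hypotheses.
  reference sample 5: 0.47 × 0.27 = 0.1269
  reference sample 7: 0.35 × 0.14 = 0.049
Bayes factor = 0.1269 / 0.049 ≈ 2.59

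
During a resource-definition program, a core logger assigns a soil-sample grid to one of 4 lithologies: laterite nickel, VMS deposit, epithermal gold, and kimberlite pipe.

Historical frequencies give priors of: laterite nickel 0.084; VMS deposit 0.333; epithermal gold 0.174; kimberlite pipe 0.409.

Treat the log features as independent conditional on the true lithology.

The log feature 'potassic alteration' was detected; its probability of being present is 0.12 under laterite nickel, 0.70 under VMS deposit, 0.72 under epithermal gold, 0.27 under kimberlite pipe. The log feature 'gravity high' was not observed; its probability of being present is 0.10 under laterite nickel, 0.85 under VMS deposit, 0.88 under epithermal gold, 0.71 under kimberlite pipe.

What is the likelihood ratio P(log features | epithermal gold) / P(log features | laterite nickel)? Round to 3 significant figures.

0.800

The Bayes factor is the ratio of the joint likelihoods of the log feature pattern under the two hypotheses (using 1 − P(present | H) for each absent log feature).
  epithermal gold: 0.72 × (1 − 0.88) = 0.0864
  laterite nickel: 0.12 × (1 − 0.10) = 0.108
Bayes factor = 0.0864 / 0.108 ≈ 0.800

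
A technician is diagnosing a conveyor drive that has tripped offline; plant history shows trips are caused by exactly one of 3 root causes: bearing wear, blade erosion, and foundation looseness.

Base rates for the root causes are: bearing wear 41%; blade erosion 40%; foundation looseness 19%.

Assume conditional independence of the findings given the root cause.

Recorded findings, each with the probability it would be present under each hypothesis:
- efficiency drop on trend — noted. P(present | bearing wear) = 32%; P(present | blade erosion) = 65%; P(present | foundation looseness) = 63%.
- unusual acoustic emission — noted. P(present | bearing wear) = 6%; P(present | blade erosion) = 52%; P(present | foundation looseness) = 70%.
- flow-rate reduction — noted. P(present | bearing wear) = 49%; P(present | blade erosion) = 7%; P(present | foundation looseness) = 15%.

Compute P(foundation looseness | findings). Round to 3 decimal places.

0.485

Multiply each prior by the joint likelihood of the evidence pattern:
  bearing wear: 0.41 × 0.32 × 0.06 × 0.49 = 0.0038573
  blade erosion: 0.40 × 0.65 × 0.52 × 0.07 = 0.009464
  foundation looseness: 0.19 × 0.63 × 0.70 × 0.15 = 0.012568
Normalizing constant Z = 0.0038573 + 0.009464 + 0.012568 = 0.02589.
P(foundation looseness | evidence) = 0.012568 / 0.02589 ≈ 0.485.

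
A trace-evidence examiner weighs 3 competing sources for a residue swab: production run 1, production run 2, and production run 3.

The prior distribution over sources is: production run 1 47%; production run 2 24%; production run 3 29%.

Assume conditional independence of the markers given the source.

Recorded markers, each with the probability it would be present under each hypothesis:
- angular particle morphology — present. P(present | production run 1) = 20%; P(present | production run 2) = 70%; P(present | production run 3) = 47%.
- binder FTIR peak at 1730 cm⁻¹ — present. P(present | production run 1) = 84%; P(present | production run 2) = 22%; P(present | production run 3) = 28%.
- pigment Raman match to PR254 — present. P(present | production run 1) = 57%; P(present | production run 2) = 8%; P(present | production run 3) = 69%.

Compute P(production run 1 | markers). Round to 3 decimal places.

For each hypothesis, the unnormalized posterior weight is prior × product of the marker likelihoods:
  production run 1: 0.47 × 0.20 × 0.84 × 0.57 = 0.045007
  production run 2: 0.24 × 0.70 × 0.22 × 0.08 = 0.0029568
  production run 3: 0.29 × 0.47 × 0.28 × 0.69 = 0.026333
The unnormalized weights sum to 0.074297.
P(production run 1 | evidence) = 0.045007 / 0.074297 ≈ 0.606.

0.606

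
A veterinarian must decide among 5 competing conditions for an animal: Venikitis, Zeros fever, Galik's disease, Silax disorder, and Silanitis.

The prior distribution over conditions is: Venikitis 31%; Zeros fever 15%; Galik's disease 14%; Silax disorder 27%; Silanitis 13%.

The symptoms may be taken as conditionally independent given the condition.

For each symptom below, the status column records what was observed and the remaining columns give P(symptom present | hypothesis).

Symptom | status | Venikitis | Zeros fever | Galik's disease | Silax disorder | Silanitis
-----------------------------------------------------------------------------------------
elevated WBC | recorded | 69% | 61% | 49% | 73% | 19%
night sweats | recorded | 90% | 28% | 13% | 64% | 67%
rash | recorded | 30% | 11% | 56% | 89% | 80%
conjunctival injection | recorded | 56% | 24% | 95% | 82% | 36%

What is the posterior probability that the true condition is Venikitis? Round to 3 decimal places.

For each hypothesis, the unnormalized posterior weight is prior × product of the symptom likelihoods:
  Venikitis: 0.31 × 0.69 × 0.90 × 0.30 × 0.56 = 0.032342
  Zeros fever: 0.15 × 0.61 × 0.28 × 0.11 × 0.24 = 0.00067637
  Galik's disease: 0.14 × 0.49 × 0.13 × 0.56 × 0.95 = 0.0047444
  Silax disorder: 0.27 × 0.73 × 0.64 × 0.89 × 0.82 = 0.09206
  Silanitis: 0.13 × 0.19 × 0.67 × 0.80 × 0.36 = 0.0047661
The unnormalized weights sum to 0.13459.
P(Venikitis | evidence) = 0.032342 / 0.13459 ≈ 0.240.

0.240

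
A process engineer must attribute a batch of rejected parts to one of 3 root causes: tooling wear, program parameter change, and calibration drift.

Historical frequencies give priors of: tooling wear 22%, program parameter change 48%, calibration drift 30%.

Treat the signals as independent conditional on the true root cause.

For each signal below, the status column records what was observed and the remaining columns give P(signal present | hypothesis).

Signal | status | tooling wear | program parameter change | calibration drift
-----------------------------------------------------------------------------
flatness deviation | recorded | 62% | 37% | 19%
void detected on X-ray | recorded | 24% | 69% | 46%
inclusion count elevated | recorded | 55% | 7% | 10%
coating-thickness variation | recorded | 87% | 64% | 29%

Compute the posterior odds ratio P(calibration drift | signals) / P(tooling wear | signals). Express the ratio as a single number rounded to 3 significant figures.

Posterior odds equal prior odds times the likelihood ratio; only the two competing hypotheses matter.
  calibration drift: 0.30 × 0.19 × 0.46 × 0.10 × 0.29 = 0.00076038
  tooling wear: 0.22 × 0.62 × 0.24 × 0.55 × 0.87 = 0.015664
Odds(calibration drift : tooling wear) = 0.00076038 / 0.015664 ≈ 0.0485.

0.0485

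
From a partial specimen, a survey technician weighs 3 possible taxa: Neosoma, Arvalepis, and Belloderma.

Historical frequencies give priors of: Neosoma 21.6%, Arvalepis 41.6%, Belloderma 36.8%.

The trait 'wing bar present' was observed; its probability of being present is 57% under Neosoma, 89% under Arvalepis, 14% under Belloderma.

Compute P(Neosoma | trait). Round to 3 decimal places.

By Bayes' rule, the unnormalized weight for each hypothesis is prior × likelihood:
  Neosoma: 0.216 × 0.57 = 0.12312
  Arvalepis: 0.416 × 0.89 = 0.37024
  Belloderma: 0.368 × 0.14 = 0.05152
The unnormalized weights sum to 0.54488.
P(Neosoma | evidence) = 0.12312 / 0.54488 ≈ 0.226.

0.226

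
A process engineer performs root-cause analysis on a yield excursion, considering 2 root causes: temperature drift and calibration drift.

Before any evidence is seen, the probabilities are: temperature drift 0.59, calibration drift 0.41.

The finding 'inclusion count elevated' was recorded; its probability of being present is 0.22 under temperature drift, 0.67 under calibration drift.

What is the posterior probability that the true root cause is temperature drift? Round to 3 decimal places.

By Bayes' rule, the unnormalized weight for each hypothesis is prior × likelihood:
  temperature drift: 0.59 × 0.22 = 0.1298
  calibration drift: 0.41 × 0.67 = 0.2747
The unnormalized weights sum to 0.4045.
P(temperature drift | evidence) = 0.1298 / 0.4045 ≈ 0.321.

0.321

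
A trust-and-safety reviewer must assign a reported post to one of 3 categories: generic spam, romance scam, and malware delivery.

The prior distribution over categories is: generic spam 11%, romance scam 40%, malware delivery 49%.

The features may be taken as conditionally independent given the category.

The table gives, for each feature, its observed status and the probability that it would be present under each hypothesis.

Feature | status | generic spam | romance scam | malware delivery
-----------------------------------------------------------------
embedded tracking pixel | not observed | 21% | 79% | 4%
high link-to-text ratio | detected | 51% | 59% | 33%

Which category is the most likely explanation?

For each hypothesis, the unnormalized posterior weight is prior × product of the feature likelihoods (using 1 − P(present | H) for each absent feature):
  generic spam: 0.11 × (1 − 0.21) × 0.51 = 0.044319
  romance scam: 0.40 × (1 − 0.79) × 0.59 = 0.04956
  malware delivery: 0.49 × (1 − 0.04) × 0.33 = 0.15523
Normalizing constant Z = 0.044319 + 0.04956 + 0.15523 = 0.24911.
P(generic spam | evidence) ≈ 0.044319 / 0.24911 ≈ 0.178
P(romance scam | evidence) ≈ 0.04956 / 0.24911 ≈ 0.199
P(malware delivery | evidence) ≈ 0.15523 / 0.24911 ≈ 0.623
The largest is 0.623, so malware delivery is most probable.

malware delivery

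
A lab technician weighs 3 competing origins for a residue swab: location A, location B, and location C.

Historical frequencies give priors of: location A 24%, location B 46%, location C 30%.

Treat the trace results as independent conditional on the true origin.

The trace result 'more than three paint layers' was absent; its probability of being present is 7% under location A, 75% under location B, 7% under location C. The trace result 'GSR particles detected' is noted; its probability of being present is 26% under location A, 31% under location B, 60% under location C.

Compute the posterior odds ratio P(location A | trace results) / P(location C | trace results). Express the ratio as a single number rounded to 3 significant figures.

0.347

Posterior odds equal prior odds times the likelihood ratio; only the two competing hypotheses matter (using 1 − P(present | H) for each absent trace result).
  location A: 0.24 × (1 − 0.07) × 0.26 = 0.058032
  location C: 0.30 × (1 − 0.07) × 0.60 = 0.1674
Odds(location A : location C) = 0.058032 / 0.1674 ≈ 0.347.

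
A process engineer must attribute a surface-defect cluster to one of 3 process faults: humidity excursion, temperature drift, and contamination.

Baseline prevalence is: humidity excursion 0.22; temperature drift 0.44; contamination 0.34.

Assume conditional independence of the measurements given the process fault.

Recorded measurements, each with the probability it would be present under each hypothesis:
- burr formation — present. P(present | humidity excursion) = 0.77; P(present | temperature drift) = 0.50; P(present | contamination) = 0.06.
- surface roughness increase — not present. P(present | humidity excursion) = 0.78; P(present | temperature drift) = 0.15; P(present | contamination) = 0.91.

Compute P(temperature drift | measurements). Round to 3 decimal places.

By Bayes' rule with conditional independence, the unnormalized weight for each hypothesis is prior × ∏ likelihoods (using 1 − P(present | H) for each absent measurement):
  humidity excursion: 0.22 × 0.77 × (1 − 0.78) = 0.037268
  temperature drift: 0.44 × 0.50 × (1 − 0.15) = 0.187
  contamination: 0.34 × 0.06 × (1 − 0.91) = 0.001836
Normalizing constant Z = 0.037268 + 0.187 + 0.001836 = 0.2261.
P(temperature drift | evidence) = 0.187 / 0.2261 ≈ 0.827.

0.827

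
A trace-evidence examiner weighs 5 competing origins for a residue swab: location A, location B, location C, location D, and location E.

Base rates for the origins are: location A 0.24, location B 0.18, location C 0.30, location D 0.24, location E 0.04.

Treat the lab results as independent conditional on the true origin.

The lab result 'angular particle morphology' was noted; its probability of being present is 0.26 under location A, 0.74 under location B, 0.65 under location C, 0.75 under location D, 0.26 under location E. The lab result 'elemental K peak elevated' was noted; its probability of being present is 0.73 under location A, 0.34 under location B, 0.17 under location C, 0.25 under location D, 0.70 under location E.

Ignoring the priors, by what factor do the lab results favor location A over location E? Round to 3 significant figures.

Joint likelihood of the lab result pattern under each hypothesis:
  location A: 0.26 × 0.73 = 0.1898
  location E: 0.26 × 0.70 = 0.182
Bayes factor = 0.1898 / 0.182 ≈ 1.04

1.04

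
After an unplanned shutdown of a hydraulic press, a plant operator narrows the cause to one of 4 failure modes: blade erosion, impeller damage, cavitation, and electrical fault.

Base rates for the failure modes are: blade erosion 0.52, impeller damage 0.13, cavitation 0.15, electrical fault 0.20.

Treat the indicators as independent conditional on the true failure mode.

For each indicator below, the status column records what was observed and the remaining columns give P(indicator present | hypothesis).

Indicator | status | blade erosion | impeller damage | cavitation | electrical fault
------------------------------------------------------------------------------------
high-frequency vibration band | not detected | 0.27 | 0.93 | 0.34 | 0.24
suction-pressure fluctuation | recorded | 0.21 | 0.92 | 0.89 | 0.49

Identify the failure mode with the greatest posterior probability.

By Bayes' rule with conditional independence, the unnormalized weight for each hypothesis is prior × ∏ likelihoods (using 1 − P(present | H) for each absent indicator):
  blade erosion: 0.52 × (1 − 0.27) × 0.21 = 0.079716
  impeller damage: 0.13 × (1 − 0.93) × 0.92 = 0.008372
  cavitation: 0.15 × (1 − 0.34) × 0.89 = 0.08811
  electrical fault: 0.20 × (1 − 0.24) × 0.49 = 0.07448
Normalizing constant Z = 0.079716 + 0.008372 + 0.08811 + 0.07448 = 0.25068.
P(blade erosion | evidence) ≈ 0.079716 / 0.25068 ≈ 0.318
P(impeller damage | evidence) ≈ 0.008372 / 0.25068 ≈ 0.033
P(cavitation | evidence) ≈ 0.08811 / 0.25068 ≈ 0.351
P(electrical fault | evidence) ≈ 0.07448 / 0.25068 ≈ 0.297
The largest is 0.351, so cavitation is most probable.

cavitation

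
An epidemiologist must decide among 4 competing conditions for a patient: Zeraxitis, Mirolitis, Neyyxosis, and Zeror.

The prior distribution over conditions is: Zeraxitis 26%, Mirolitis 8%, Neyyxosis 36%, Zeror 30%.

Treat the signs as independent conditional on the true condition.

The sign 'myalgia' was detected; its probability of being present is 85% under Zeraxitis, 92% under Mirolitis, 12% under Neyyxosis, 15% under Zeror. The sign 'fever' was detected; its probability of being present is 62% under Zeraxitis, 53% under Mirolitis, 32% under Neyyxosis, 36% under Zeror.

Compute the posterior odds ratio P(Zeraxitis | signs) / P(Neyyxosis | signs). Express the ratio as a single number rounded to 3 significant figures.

9.91

Unnormalized posterior weight (prior times the sign likelihoods) for each of the two hypotheses:
  Zeraxitis: 0.26 × 0.85 × 0.62 = 0.13702
  Neyyxosis: 0.36 × 0.12 × 0.32 = 0.013824
Posterior odds = 0.13702 / 0.013824 ≈ 9.91.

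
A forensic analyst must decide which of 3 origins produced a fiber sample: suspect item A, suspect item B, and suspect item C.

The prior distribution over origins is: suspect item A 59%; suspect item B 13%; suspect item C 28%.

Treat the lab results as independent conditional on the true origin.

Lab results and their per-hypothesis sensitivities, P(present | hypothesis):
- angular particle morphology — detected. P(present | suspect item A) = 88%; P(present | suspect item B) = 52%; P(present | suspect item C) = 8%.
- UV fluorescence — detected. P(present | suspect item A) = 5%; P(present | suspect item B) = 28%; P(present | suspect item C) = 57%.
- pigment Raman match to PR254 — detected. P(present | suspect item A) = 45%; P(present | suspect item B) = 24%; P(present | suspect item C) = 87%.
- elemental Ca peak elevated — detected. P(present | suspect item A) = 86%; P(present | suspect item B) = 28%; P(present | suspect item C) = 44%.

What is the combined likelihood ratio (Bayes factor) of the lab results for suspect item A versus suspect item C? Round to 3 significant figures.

The Bayes factor is the ratio of the joint likelihoods of the lab result pattern under the two hypotheses.
  suspect item A: 0.88 × 0.05 × 0.45 × 0.86 = 0.017028
  suspect item C: 0.08 × 0.57 × 0.87 × 0.44 = 0.017456
Bayes factor = 0.017028 / 0.017456 ≈ 0.975

0.975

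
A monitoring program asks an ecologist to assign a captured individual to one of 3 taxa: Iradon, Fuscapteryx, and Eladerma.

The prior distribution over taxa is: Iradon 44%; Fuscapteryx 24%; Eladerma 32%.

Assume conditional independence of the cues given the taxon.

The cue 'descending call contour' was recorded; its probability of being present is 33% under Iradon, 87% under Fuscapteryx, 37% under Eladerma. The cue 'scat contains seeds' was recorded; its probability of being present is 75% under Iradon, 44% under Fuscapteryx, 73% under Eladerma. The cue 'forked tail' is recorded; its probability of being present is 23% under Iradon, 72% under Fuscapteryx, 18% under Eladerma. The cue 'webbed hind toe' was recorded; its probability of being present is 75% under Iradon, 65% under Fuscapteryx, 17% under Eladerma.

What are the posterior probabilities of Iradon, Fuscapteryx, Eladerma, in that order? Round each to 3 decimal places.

0.292, 0.667, 0.041

For each hypothesis, the unnormalized posterior weight is prior × product of the cue likelihoods:
  Iradon: 0.44 × 0.33 × 0.75 × 0.23 × 0.75 = 0.018785
  Fuscapteryx: 0.24 × 0.87 × 0.44 × 0.72 × 0.65 = 0.042996
  Eladerma: 0.32 × 0.37 × 0.73 × 0.18 × 0.17 = 0.0026448
Marginal likelihood of the evidence = 0.064426.
P(Iradon | evidence) = 0.018785 / 0.064426 ≈ 0.292
P(Fuscapteryx | evidence) = 0.042996 / 0.064426 ≈ 0.667
P(Eladerma | evidence) = 0.0026448 / 0.064426 ≈ 0.041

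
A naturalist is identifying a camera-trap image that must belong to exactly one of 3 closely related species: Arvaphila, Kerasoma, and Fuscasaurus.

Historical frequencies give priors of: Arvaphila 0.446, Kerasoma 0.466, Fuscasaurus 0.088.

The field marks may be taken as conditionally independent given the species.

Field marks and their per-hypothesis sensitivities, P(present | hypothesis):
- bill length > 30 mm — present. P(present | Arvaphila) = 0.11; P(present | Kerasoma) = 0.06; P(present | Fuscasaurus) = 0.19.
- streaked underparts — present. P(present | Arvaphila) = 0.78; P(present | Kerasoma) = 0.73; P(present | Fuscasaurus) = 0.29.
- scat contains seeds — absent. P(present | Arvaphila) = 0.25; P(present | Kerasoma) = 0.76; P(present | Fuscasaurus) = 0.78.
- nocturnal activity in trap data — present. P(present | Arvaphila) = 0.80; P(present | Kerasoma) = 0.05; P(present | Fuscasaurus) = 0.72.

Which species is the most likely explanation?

Multiply each prior by the joint likelihood of the field mark pattern (using 1 − P(present | H) for each absent field mark):
  Arvaphila: 0.446 × 0.11 × 0.78 × (1 − 0.25) × 0.80 = 0.02296
  Kerasoma: 0.466 × 0.06 × 0.73 × (1 − 0.76) × 0.05 = 0.00024493
  Fuscasaurus: 0.088 × 0.19 × 0.29 × (1 − 0.78) × 0.72 = 0.00076805
Normalizing constant Z = 0.02296 + 0.00024493 + 0.00076805 = 0.023973.
P(Arvaphila | evidence) ≈ 0.02296 / 0.023973 ≈ 0.958
P(Kerasoma | evidence) ≈ 0.00024493 / 0.023973 ≈ 0.010
P(Fuscasaurus | evidence) ≈ 0.00076805 / 0.023973 ≈ 0.032
The largest is 0.958, so Arvaphila is most probable.

Arvaphila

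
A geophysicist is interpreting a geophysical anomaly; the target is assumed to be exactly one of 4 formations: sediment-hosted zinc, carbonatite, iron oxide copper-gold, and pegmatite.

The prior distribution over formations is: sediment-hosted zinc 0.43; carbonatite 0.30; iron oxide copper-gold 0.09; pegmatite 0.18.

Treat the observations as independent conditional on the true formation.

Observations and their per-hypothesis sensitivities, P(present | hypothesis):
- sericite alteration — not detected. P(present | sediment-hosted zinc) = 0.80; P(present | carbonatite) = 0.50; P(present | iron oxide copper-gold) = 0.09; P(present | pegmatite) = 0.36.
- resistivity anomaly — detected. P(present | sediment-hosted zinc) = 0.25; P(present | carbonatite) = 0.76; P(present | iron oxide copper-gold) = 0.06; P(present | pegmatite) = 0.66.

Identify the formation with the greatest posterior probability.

Multiply each prior by the joint likelihood of the evidence pattern (using 1 − P(present | H) for each absent observation):
  sediment-hosted zinc: 0.43 × (1 − 0.80) × 0.25 = 0.0215
  carbonatite: 0.30 × (1 − 0.50) × 0.76 = 0.114
  iron oxide copper-gold: 0.09 × (1 − 0.09) × 0.06 = 0.004914
  pegmatite: 0.18 × (1 − 0.36) × 0.66 = 0.076032
The unnormalized weights sum to 0.21645.
P(sediment-hosted zinc | evidence) ≈ 0.0215 / 0.21645 ≈ 0.099
P(carbonatite | evidence) ≈ 0.114 / 0.21645 ≈ 0.527
P(iron oxide copper-gold | evidence) ≈ 0.004914 / 0.21645 ≈ 0.023
P(pegmatite | evidence) ≈ 0.076032 / 0.21645 ≈ 0.351
The largest is 0.527, so carbonatite is most probable.

carbonatite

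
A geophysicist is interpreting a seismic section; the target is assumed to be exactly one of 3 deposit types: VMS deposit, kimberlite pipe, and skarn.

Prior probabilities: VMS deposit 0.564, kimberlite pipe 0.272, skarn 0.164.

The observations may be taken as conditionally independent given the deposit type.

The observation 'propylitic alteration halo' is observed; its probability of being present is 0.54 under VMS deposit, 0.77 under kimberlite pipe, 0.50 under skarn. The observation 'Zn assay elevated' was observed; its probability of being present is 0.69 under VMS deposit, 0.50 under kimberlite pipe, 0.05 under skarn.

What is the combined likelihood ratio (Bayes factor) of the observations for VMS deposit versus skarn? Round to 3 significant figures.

14.9

Take the product of per-observation likelihoods under each hypothesis, then divide.
  VMS deposit: 0.54 × 0.69 = 0.3726
  skarn: 0.50 × 0.05 = 0.025
Bayes factor = 0.3726 / 0.025 ≈ 14.9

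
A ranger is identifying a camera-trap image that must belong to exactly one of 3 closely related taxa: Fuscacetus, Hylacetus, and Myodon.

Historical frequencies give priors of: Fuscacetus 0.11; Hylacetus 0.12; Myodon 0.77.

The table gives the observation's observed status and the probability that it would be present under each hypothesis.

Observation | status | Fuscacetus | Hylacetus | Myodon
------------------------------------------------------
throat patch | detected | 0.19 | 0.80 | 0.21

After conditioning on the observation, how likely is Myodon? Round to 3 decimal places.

0.580

By Bayes' rule, the unnormalized weight for each hypothesis is prior × likelihood:
  Fuscacetus: 0.11 × 0.19 = 0.0209
  Hylacetus: 0.12 × 0.80 = 0.096
  Myodon: 0.77 × 0.21 = 0.1617
Normalizing constant Z = 0.0209 + 0.096 + 0.1617 = 0.2786.
P(Myodon | evidence) = 0.1617 / 0.2786 ≈ 0.580.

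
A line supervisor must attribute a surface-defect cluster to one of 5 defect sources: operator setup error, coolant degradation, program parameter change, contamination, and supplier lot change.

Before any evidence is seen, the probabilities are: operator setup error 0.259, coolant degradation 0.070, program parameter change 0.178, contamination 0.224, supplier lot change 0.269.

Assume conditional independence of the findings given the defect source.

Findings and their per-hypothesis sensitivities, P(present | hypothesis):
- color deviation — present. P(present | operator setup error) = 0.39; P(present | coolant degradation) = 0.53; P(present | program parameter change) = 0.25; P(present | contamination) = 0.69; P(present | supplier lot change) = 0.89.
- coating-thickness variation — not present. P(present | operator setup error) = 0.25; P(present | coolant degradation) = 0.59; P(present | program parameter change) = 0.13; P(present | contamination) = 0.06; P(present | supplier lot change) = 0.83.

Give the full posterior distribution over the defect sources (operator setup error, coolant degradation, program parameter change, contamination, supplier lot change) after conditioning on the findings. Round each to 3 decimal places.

0.240, 0.048, 0.123, 0.460, 0.129

Multiply each prior by the joint likelihood of the evidence pattern (using 1 − P(present | H) for each absent finding):
  operator setup error: 0.259 × 0.39 × (1 − 0.25) = 0.075758
  coolant degradation: 0.070 × 0.53 × (1 − 0.59) = 0.015211
  program parameter change: 0.178 × 0.25 × (1 − 0.13) = 0.038715
  contamination: 0.224 × 0.69 × (1 − 0.06) = 0.14529
  supplier lot change: 0.269 × 0.89 × (1 − 0.83) = 0.0407
The unnormalized weights sum to 0.31567.
P(operator setup error | evidence) = 0.075758 / 0.31567 ≈ 0.240
P(coolant degradation | evidence) = 0.015211 / 0.31567 ≈ 0.048
P(program parameter change | evidence) = 0.038715 / 0.31567 ≈ 0.123
P(contamination | evidence) = 0.14529 / 0.31567 ≈ 0.460
P(supplier lot change | evidence) = 0.0407 / 0.31567 ≈ 0.129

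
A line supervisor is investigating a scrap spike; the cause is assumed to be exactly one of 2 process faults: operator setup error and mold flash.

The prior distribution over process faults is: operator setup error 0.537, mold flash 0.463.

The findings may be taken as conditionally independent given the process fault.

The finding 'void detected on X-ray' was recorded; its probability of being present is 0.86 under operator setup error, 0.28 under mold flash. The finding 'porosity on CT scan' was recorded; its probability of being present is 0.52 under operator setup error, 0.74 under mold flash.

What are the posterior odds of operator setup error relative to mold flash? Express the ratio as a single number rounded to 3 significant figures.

The normalizing constant cancels in an odds ratio, so compute prior × likelihood for the two hypotheses only:
  operator setup error: 0.537 × 0.86 × 0.52 = 0.24015
  mold flash: 0.463 × 0.28 × 0.74 = 0.095934
Odds(operator setup error : mold flash) = 0.24015 / 0.095934 ≈ 2.50.

2.50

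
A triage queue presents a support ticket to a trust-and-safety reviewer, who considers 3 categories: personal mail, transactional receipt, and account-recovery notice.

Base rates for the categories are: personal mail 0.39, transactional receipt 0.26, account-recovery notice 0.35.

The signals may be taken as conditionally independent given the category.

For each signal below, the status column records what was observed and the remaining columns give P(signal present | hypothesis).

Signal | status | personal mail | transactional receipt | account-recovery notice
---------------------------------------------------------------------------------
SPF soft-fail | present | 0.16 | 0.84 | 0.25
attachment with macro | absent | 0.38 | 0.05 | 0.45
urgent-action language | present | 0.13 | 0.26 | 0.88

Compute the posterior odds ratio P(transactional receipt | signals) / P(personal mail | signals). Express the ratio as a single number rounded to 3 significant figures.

10.7

The normalizing constant cancels in an odds ratio, so compute prior × likelihood for the two hypotheses only (using 1 − P(present | H) for each absent signal):
  transactional receipt: 0.26 × 0.84 × (1 − 0.05) × 0.26 = 0.053945
  personal mail: 0.39 × 0.16 × (1 − 0.38) × 0.13 = 0.0050294
Odds(transactional receipt : personal mail) = 0.053945 / 0.0050294 ≈ 10.7.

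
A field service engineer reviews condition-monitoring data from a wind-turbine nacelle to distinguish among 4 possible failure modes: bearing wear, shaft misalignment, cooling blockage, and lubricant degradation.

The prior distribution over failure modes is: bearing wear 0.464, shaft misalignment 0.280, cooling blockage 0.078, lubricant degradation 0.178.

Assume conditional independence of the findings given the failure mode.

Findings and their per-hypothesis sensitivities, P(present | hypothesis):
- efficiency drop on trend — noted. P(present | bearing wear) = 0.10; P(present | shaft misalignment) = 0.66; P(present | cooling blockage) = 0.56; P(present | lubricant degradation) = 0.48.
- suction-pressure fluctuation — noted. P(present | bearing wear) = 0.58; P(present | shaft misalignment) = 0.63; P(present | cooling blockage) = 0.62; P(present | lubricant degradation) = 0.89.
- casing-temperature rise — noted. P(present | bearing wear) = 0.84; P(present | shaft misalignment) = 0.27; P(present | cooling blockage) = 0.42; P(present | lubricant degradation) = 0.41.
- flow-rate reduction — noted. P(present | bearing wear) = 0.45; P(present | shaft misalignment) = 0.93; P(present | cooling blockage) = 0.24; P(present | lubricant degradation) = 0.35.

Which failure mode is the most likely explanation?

By Bayes' rule with conditional independence, the unnormalized weight for each hypothesis is prior × ∏ likelihoods:
  bearing wear: 0.464 × 0.10 × 0.58 × 0.84 × 0.45 = 0.010173
  shaft misalignment: 0.280 × 0.66 × 0.63 × 0.27 × 0.93 = 0.029234
  cooling blockage: 0.078 × 0.56 × 0.62 × 0.42 × 0.24 = 0.0027298
  lubricant degradation: 0.178 × 0.48 × 0.89 × 0.41 × 0.35 = 0.010912
Marginal likelihood of the evidence = 0.053049.
P(bearing wear | evidence) ≈ 0.010173 / 0.053049 ≈ 0.192
P(shaft misalignment | evidence) ≈ 0.029234 / 0.053049 ≈ 0.551
P(cooling blockage | evidence) ≈ 0.0027298 / 0.053049 ≈ 0.051
P(lubricant degradation | evidence) ≈ 0.010912 / 0.053049 ≈ 0.206
The largest is 0.551, so shaft misalignment is most probable.

shaft misalignment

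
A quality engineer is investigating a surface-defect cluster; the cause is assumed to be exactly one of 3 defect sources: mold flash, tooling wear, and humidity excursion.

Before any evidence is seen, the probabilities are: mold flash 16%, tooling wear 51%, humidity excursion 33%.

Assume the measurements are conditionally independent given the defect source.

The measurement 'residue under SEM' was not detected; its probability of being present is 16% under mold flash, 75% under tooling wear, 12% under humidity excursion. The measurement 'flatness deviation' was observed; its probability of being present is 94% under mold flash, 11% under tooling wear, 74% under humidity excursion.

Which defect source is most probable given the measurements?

By Bayes' rule with conditional independence, the unnormalized weight for each hypothesis is prior × ∏ likelihoods (using 1 − P(present | H) for each absent measurement):
  mold flash: 0.16 × (1 − 0.16) × 0.94 = 0.12634
  tooling wear: 0.51 × (1 − 0.75) × 0.11 = 0.014025
  humidity excursion: 0.33 × (1 − 0.12) × 0.74 = 0.2149
Normalizing constant Z = 0.12634 + 0.014025 + 0.2149 = 0.35526.
P(mold flash | evidence) ≈ 0.12634 / 0.35526 ≈ 0.356
P(tooling wear | evidence) ≈ 0.014025 / 0.35526 ≈ 0.039
P(humidity excursion | evidence) ≈ 0.2149 / 0.35526 ≈ 0.605
The largest is 0.605, so humidity excursion is most probable.

humidity excursion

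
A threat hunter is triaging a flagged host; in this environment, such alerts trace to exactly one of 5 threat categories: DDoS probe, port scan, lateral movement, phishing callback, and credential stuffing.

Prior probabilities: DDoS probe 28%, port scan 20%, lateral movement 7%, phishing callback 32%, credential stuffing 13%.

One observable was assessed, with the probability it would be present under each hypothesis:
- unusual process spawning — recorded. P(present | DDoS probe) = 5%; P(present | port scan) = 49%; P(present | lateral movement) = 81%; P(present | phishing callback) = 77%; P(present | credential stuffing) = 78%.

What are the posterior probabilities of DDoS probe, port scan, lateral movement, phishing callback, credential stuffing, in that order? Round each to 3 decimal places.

0.027, 0.190, 0.110, 0.477, 0.196

Multiply each prior by the likelihood of the observable:
  DDoS probe: 0.28 × 0.05 = 0.014
  port scan: 0.20 × 0.49 = 0.098
  lateral movement: 0.07 × 0.81 = 0.0567
  phishing callback: 0.32 × 0.77 = 0.2464
  credential stuffing: 0.13 × 0.78 = 0.1014
Marginal likelihood of the evidence = 0.5165.
P(DDoS probe | evidence) = 0.014 / 0.5165 ≈ 0.027
P(port scan | evidence) = 0.098 / 0.5165 ≈ 0.190
P(lateral movement | evidence) = 0.0567 / 0.5165 ≈ 0.110
P(phishing callback | evidence) = 0.2464 / 0.5165 ≈ 0.477
P(credential stuffing | evidence) = 0.1014 / 0.5165 ≈ 0.196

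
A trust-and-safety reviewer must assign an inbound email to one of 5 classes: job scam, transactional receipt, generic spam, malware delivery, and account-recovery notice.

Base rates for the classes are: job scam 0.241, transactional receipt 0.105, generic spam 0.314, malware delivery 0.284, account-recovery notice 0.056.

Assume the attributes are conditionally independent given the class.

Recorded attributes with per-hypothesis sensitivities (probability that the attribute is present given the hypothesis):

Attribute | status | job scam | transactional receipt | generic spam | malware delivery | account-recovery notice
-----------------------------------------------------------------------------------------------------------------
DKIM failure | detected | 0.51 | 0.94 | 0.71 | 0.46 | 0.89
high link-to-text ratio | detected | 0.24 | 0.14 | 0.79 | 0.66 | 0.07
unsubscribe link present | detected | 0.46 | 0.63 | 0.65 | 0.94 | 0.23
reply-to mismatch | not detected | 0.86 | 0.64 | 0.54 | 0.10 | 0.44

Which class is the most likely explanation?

malware delivery

By Bayes' rule with conditional independence, the unnormalized weight for each hypothesis is prior × ∏ likelihoods (using 1 − P(present | H) for each absent attribute):
  job scam: 0.241 × 0.51 × 0.24 × 0.46 × (1 − 0.86) = 0.0018997
  transactional receipt: 0.105 × 0.94 × 0.14 × 0.63 × (1 − 0.64) = 0.0031339
  generic spam: 0.314 × 0.71 × 0.79 × 0.65 × (1 − 0.54) = 0.052661
  malware delivery: 0.284 × 0.46 × 0.66 × 0.94 × (1 − 0.10) = 0.072944
  account-recovery notice: 0.056 × 0.89 × 0.07 × 0.23 × (1 − 0.44) = 0.00044936
Normalizing constant Z = 0.0018997 + 0.0031339 + 0.052661 + 0.072944 + 0.00044936 = 0.13109.
P(job scam | evidence) ≈ 0.0018997 / 0.13109 ≈ 0.014
P(transactional receipt | evidence) ≈ 0.0031339 / 0.13109 ≈ 0.024
P(generic spam | evidence) ≈ 0.052661 / 0.13109 ≈ 0.402
P(malware delivery | evidence) ≈ 0.072944 / 0.13109 ≈ 0.556
P(account-recovery notice | evidence) ≈ 0.00044936 / 0.13109 ≈ 0.003
The largest is 0.556, so malware delivery is most probable.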